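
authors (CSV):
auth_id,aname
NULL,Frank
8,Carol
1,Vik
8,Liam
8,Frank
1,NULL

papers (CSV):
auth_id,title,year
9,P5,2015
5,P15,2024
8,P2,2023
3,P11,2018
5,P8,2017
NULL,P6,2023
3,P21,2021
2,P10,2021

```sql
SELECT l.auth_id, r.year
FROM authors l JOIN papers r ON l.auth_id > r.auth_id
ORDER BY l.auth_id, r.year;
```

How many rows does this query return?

15

INNER JOIN keeps only pairs where the ON condition holds.
Matching on l.auth_id > r.auth_id. A NULL in a compared column never satisfies the condition.
Matched pairs: 15.
Total: 15 rows.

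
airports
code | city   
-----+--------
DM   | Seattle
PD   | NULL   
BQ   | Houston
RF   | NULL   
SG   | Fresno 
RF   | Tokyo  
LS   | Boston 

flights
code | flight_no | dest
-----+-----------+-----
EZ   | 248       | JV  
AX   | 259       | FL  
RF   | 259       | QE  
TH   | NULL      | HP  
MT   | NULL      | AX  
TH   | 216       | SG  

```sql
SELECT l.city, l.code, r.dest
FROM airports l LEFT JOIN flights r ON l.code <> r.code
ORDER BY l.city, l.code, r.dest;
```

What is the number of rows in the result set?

LEFT JOIN keeps every row from `airports`; unmatched rows get NULL for `flights`'s columns.
Matching on l.code <> r.code.
Matched pairs: 40; unmatched l rows kept: 0.
Total: 40 rows.

40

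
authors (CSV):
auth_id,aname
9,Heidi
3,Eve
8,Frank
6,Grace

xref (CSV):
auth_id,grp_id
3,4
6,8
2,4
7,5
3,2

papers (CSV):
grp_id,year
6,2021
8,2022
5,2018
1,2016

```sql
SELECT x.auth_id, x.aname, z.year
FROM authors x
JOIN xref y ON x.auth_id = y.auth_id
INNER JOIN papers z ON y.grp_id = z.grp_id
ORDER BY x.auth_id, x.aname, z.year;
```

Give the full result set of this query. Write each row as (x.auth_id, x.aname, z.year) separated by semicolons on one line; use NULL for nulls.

(6, Grace, 2022)

Joins associate left-to-right: authors INNER JOIN xref on auth_id gives 3 intermediate row(s).
Then INNER JOIN `papers z` on grp_id: keep only rows whose y.grp_id appears in z.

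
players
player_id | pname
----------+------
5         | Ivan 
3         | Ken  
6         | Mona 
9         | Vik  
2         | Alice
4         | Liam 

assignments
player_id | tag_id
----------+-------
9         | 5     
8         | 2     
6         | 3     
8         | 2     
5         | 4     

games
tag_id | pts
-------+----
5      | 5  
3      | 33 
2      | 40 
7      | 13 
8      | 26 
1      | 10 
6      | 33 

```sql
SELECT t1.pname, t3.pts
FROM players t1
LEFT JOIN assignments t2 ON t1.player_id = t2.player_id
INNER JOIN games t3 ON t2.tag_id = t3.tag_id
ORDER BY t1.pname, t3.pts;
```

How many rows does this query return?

Step 1 — t1 LEFT JOIN t2 on player_id → 6 row(s).
Then INNER JOIN `games t3` on tag_id: keep only rows whose t2.tag_id appears in t3.
Result: 2 row(s).

2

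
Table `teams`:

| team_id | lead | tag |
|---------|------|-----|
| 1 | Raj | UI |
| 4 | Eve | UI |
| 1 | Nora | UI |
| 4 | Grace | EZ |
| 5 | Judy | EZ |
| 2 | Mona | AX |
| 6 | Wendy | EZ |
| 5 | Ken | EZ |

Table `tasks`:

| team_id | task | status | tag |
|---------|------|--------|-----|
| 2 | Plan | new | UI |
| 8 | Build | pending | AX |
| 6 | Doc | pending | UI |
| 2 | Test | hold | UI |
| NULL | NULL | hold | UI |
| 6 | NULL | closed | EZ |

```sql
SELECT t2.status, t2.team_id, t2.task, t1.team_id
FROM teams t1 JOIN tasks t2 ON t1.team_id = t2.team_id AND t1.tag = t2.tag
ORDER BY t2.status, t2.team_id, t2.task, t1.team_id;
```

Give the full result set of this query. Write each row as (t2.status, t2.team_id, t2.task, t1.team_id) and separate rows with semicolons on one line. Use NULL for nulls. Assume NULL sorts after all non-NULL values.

INNER JOIN keeps only pairs where the ON condition holds.
Matching on t1.team_id = t2.team_id AND t1.tag = t2.tag. A NULL in a compared column never satisfies the condition.
- team_id=1, tag=UI: no matching t2 row, dropped.
- team_id=4, tag=UI: no matching t2 row, dropped.
- team_id=1, tag=UI: no matching t2 row, dropped.
- team_id=4, tag=EZ: no matching t2 row, dropped.
- team_id=5, tag=EZ: no matching t2 row, dropped.
- team_id=2, tag=AX: no matching t2 row, dropped.
- team_id=6, tag=EZ: 1 matching t2 row(s), so 1 row(s) emitted.
- team_id=5, tag=EZ: no matching t2 row, dropped.
After projecting and ordering:
t2.status | t2.team_id | t2.task | t1.team_id
closed | 6 | NULL | 6

(closed, 6, NULL, 6)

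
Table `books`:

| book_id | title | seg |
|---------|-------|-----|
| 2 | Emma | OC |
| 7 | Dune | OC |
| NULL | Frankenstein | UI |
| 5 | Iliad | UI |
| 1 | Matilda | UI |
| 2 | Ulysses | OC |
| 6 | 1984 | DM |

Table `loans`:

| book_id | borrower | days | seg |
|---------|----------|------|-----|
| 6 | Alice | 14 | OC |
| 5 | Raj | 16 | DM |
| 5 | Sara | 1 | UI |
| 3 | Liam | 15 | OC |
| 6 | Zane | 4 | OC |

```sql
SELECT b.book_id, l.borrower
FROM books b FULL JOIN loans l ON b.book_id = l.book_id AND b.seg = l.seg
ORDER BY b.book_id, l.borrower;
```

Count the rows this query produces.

11

FULL OUTER JOIN keeps every row from both sides; unmatched rows get NULL for the other side's columns.
Matching on b.book_id = l.book_id AND b.seg = l.seg. A NULL in a compared column never satisfies the condition.
- b row (book_id=2, seg=OC): no match → kept, l columns NULL.
- b row (book_id=7, seg=OC): no match → kept, l columns NULL.
- b row (book_id=NULL, seg=UI): no match → kept, l columns NULL.
- b row (book_id=5, seg=UI): matches 1 l row(s) → 1 output row(s).
- b row (book_id=1, seg=UI): no match → kept, l columns NULL.
- b row (book_id=2, seg=OC): no match → kept, l columns NULL.
- b row (book_id=6, seg=DM): no match → kept, l columns NULL.
- 4 l row(s) had no b match → kept, b columns NULL.
Total: 1 matched + 10 padded = 11 rows.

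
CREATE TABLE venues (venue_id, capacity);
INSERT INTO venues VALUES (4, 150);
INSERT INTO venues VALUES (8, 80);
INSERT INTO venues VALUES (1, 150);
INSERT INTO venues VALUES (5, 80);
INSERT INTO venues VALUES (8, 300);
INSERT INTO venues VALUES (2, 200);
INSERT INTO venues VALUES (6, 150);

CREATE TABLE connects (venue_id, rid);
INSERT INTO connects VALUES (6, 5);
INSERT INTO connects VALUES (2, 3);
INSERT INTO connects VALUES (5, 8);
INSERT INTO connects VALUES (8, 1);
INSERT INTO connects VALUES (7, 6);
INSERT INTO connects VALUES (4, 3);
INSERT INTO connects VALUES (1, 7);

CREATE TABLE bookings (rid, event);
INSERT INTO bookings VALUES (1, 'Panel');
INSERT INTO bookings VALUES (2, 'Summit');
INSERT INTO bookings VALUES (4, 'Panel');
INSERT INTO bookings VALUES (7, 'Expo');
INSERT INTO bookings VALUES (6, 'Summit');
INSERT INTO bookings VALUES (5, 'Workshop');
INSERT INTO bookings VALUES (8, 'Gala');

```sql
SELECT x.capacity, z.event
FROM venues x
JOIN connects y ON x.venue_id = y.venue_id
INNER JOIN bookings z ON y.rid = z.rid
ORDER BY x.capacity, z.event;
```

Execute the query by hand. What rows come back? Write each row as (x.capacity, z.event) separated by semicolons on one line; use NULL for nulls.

Step 1 — x INNER JOIN y on venue_id → 7 row(s).
Then INNER JOIN `bookings z` on rid: keep only rows whose y.rid appears in z.

(80, Gala); (80, Panel); (150, Expo); (150, Workshop); (300, Panel)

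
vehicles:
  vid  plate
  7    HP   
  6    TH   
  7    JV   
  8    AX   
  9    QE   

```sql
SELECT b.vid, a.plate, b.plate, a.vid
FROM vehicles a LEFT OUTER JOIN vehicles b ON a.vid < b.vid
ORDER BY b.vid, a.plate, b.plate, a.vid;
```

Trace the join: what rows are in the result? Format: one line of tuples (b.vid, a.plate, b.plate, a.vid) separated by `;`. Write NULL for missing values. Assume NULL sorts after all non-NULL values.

(7, TH, HP, 6); (7, TH, JV, 6); (8, HP, AX, 7); (8, JV, AX, 7); (8, TH, AX, 6); (9, AX, QE, 8); (9, HP, QE, 7); (9, JV, QE, 7); (9, TH, QE, 6); (NULL, QE, NULL, 9)

LEFT JOIN keeps every row from `vehicles a`; unmatched rows get NULL for `vehicles b`'s columns.
Matching on a.vid < b.vid.
- a row (vid=7): matches 2 b row(s) → 2 output row(s).
- a row (vid=6): matches 4 b row(s) → 4 output row(s).
- a row (vid=7): matches 2 b row(s) → 2 output row(s).
- a row (vid=8): matches 1 b row(s) → 1 output row(s).
- a row (vid=9): no match → kept, b columns NULL.
After projecting and ordering:
b.vid | a.plate | b.plate | a.vid
7 | TH | HP | 6
7 | TH | JV | 6
8 | HP | AX | 7
8 | JV | AX | 7
8 | TH | AX | 6
9 | AX | QE | 8
9 | HP | QE | 7
9 | JV | QE | 7
9 | TH | QE | 6
NULL | QE | NULL | 9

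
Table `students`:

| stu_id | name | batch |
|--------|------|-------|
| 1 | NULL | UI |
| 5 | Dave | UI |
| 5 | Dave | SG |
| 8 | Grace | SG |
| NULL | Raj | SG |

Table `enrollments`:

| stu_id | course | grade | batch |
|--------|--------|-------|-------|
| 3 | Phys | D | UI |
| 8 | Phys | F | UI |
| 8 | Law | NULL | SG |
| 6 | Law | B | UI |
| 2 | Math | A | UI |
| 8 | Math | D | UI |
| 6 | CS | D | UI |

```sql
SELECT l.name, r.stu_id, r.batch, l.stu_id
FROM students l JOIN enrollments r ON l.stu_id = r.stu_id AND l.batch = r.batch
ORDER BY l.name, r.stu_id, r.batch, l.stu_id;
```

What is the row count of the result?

INNER JOIN keeps only pairs where the ON condition holds.
Matching on l.stu_id = r.stu_id AND l.batch = r.batch. A NULL in a compared column never satisfies the condition.
- stu_id=1, batch=UI: no matching r row, dropped.
- stu_id=5, batch=UI: no matching r row, dropped.
- stu_id=5, batch=SG: no matching r row, dropped.
- stu_id=8, batch=SG: 1 matching r row(s), so 1 row(s) emitted.
- stu_id=NULL, batch=SG: no matching r row, dropped.
Total: 1 rows.

1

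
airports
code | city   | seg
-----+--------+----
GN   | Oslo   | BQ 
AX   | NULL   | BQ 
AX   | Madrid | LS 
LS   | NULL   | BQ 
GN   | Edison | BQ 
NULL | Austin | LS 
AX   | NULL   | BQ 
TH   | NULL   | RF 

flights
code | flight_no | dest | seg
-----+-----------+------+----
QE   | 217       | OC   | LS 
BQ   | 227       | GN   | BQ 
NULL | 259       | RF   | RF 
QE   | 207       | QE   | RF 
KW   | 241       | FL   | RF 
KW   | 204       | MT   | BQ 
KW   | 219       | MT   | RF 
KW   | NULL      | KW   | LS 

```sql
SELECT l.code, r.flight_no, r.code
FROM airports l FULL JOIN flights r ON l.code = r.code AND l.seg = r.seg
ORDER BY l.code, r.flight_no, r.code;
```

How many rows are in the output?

16

FULL OUTER JOIN keeps every row from both sides; unmatched rows get NULL for the other side's columns.
Matching on l.code = r.code AND l.seg = r.seg. A NULL in a compared column never satisfies the condition.
Matched pairs: 0; unmatched l rows kept: 8; unmatched r rows kept: 8.
Total: 0 matched + 16 padded = 16 rows.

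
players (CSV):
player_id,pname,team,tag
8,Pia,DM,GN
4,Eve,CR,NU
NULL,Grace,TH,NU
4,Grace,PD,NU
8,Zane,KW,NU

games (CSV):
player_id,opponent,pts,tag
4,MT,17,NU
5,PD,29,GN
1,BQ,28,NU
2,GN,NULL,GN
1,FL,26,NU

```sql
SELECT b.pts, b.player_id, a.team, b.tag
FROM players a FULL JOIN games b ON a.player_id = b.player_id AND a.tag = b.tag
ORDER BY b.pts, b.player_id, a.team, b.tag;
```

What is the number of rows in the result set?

FULL OUTER JOIN keeps every row from both sides; unmatched rows get NULL for the other side's columns.
Matching on a.player_id = b.player_id AND a.tag = b.tag. A NULL in a compared column never satisfies the condition.
- a (player_id=8, tag=GN) has no partner → padded with NULL.
- a (player_id=4, tag=NU) pairs with 1 row(s) of b.
- a (player_id=NULL, tag=NU) has no partner → padded with NULL.
- a (player_id=4, tag=NU) pairs with 1 row(s) of b.
- a (player_id=8, tag=NU) has no partner → padded with NULL.
- 4 row(s) from b found no a partner → padded with NULL.
Total: 2 matched + 7 padded = 9 rows.

9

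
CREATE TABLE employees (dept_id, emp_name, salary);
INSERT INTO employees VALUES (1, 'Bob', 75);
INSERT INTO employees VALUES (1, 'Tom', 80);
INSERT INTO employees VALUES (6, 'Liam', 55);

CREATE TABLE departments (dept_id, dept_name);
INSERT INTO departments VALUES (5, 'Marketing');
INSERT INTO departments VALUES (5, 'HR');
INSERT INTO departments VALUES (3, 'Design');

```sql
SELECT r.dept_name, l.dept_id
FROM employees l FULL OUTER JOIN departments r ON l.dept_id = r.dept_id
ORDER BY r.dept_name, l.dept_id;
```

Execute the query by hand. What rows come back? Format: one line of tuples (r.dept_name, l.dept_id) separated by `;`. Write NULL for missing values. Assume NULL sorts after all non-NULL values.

FULL OUTER JOIN keeps every row from both sides; unmatched rows get NULL for the other side's columns.
Matching on l.dept_id = r.dept_id.
- l (dept_id=1) has no partner → padded with NULL.
- l (dept_id=1) has no partner → padded with NULL.
- l (dept_id=6) has no partner → padded with NULL.
- plus 3 unmatched r row(s), each kept with NULL l columns.
After projecting and ordering:
r.dept_name | l.dept_id
Design | NULL
HR | NULL
Marketing | NULL
NULL | 1
NULL | 1
NULL | 6

(Design, NULL); (HR, NULL); (Marketing, NULL); (NULL, 1); (NULL, 1); (NULL, 6)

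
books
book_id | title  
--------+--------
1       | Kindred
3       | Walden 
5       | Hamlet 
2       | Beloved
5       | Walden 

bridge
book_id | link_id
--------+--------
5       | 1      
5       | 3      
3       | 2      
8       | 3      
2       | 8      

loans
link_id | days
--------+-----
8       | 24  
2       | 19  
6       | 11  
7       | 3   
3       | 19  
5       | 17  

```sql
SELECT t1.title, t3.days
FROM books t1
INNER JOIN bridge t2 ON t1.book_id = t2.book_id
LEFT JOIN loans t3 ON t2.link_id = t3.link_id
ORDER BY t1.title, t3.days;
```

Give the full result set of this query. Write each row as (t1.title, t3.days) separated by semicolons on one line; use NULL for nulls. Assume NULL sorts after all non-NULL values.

(Beloved, 24); (Hamlet, 19); (Hamlet, NULL); (Walden, 19); (Walden, 19); (Walden, NULL)

Evaluate left to right. First `books t1 INNER JOIN bridge t2` on book_id: 6 row(s).
Then LEFT JOIN `loans t3` on link_id: each of those 6 rows is kept; rows whose t2.link_id has no match in t3 get NULL for t3's columns.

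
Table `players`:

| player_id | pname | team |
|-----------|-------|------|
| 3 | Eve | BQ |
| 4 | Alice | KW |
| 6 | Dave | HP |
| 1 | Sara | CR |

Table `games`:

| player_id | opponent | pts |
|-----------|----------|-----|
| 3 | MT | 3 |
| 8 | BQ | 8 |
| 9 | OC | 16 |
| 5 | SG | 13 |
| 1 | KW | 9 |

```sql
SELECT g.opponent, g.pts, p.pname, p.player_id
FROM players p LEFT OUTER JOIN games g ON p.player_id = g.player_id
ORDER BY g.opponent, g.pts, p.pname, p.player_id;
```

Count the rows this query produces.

LEFT JOIN keeps every row from `players`; unmatched rows get NULL for `games`'s columns.
Matching on p.player_id = g.player_id.
- player_id=3: 1 matching g row(s), so 1 row(s) emitted.
- player_id=4: no g row matches, row kept with g columns NULL.
- player_id=6: no g row matches, row kept with g columns NULL.
- player_id=1: 1 matching g row(s), so 1 row(s) emitted.
Total: 2 matched + 2 padded = 4 rows.

4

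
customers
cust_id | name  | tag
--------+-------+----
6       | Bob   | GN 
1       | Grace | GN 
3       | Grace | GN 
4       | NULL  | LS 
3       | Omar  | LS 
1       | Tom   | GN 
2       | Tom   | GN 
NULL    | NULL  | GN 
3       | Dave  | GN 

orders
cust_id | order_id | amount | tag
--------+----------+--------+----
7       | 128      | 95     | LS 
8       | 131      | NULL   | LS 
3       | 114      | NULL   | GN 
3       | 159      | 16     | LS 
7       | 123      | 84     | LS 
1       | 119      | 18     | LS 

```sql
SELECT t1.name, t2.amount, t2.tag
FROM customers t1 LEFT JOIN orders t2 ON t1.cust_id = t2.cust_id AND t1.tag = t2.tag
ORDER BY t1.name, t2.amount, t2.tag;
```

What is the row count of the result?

LEFT JOIN keeps every row from `customers`; unmatched rows get NULL for `orders`'s columns.
Matching on t1.cust_id = t2.cust_id AND t1.tag = t2.tag. A NULL in a compared column never satisfies the condition.
Matched pairs: 3; unmatched t1 rows kept: 6.
Total: 3 matched + 6 padded = 9 rows.

9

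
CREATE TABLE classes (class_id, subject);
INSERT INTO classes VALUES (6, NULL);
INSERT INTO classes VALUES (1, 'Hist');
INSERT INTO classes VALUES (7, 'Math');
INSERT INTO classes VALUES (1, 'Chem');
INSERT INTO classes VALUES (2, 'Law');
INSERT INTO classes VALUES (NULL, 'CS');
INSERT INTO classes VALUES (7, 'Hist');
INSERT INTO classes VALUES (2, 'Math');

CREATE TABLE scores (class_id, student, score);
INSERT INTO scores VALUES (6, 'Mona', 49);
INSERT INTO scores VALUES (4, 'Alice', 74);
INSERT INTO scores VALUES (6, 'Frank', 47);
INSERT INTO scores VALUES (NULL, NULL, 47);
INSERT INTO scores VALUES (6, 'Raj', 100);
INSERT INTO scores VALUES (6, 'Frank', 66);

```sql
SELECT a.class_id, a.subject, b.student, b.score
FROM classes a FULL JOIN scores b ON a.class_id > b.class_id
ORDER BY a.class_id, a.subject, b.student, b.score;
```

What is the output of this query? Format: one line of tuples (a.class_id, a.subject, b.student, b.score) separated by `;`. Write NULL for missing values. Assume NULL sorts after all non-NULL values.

(1, Chem, NULL, NULL); (1, Hist, NULL, NULL); (2, Law, NULL, NULL); (2, Math, NULL, NULL); (6, NULL, Alice, 74); (7, Hist, Alice, 74); (7, Hist, Frank, 47); (7, Hist, Frank, 66); (7, Hist, Mona, 49); (7, Hist, Raj, 100); (7, Math, Alice, 74); (7, Math, Frank, 47); (7, Math, Frank, 66); (7, Math, Mona, 49); (7, Math, Raj, 100); (NULL, CS, NULL, NULL); (NULL, NULL, NULL, 47)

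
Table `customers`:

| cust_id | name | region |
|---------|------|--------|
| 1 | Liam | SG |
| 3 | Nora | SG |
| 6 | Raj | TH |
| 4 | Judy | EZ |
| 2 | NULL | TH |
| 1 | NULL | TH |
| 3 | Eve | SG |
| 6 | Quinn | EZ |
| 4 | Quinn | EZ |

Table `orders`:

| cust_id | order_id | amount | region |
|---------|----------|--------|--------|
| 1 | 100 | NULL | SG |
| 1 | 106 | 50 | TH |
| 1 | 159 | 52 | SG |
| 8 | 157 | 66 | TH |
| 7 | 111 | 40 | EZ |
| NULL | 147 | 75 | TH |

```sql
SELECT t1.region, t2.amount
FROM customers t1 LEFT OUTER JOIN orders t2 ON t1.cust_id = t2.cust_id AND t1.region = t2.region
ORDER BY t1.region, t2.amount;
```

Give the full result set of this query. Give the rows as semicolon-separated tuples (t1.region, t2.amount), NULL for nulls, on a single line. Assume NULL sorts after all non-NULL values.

LEFT JOIN keeps every row from `customers`; unmatched rows get NULL for `orders`'s columns.
Matching on t1.cust_id = t2.cust_id AND t1.region = t2.region. A NULL in a compared column never satisfies the condition.
Matched pairs: 3; unmatched t1 rows kept: 7.

(EZ, NULL); (EZ, NULL); (EZ, NULL); (SG, 52); (SG, NULL); (SG, NULL); (SG, NULL); (TH, 50); (TH, NULL); (TH, NULL)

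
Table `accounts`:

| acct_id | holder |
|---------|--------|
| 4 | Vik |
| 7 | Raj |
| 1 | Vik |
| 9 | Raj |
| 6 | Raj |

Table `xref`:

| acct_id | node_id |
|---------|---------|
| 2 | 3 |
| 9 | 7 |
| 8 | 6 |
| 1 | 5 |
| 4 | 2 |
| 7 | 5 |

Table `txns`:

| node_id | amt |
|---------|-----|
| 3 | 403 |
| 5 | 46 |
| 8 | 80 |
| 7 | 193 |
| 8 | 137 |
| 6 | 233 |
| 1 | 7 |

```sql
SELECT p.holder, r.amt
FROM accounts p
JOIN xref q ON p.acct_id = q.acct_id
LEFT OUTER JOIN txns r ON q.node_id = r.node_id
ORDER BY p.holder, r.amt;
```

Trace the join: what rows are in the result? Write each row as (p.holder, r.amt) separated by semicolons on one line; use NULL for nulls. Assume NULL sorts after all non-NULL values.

Step 1 — p INNER JOIN q on acct_id → 4 row(s).
Then LEFT JOIN `txns r` on node_id: each of those 4 rows is kept; rows whose q.node_id has no match in r get NULL for r's columns.

(Raj, 46); (Raj, 193); (Vik, 46); (Vik, NULL)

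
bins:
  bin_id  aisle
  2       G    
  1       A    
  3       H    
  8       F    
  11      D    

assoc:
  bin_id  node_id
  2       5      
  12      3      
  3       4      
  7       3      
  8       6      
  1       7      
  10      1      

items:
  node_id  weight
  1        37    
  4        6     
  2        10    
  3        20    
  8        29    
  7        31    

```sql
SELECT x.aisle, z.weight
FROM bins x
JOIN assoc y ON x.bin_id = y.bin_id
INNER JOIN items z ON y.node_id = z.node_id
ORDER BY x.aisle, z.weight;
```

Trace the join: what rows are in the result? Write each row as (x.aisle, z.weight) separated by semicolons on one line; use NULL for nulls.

(A, 31); (H, 6)

Joins associate left-to-right: bins INNER JOIN assoc on bin_id gives 4 intermediate row(s).
Then INNER JOIN `items z` on node_id: keep only rows whose y.node_id appears in z.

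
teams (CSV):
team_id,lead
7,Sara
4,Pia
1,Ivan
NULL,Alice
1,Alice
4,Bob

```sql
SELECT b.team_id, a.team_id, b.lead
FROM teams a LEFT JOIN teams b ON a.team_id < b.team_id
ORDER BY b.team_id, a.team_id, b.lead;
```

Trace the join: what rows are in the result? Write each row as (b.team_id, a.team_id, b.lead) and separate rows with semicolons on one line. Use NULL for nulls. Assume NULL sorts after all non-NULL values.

(4, 1, Bob); (4, 1, Bob); (4, 1, Pia); (4, 1, Pia); (7, 1, Sara); (7, 1, Sara); (7, 4, Sara); (7, 4, Sara); (NULL, 7, NULL); (NULL, NULL, NULL)

LEFT JOIN keeps every row from `teams a`; unmatched rows get NULL for `teams b`'s columns.
Matching on a.team_id < b.team_id. A NULL in a compared column never satisfies the condition.
- a[0] team_id=7 → no match; kept with NULLs on the b side.
- a[1] team_id=4 → 1 match(es) in b → 1 row(s).
- a[2] team_id=1 → 3 match(es) in b → 3 row(s).
- a[3] team_id=NULL → no match; kept with NULLs on the b side.
- a[4] team_id=1 → 3 match(es) in b → 3 row(s).
- a[5] team_id=4 → 1 match(es) in b → 1 row(s).
After projecting and ordering:
b.team_id | a.team_id | b.lead
4 | 1 | Bob
4 | 1 | Bob
4 | 1 | Pia
4 | 1 | Pia
7 | 1 | Sara
7 | 1 | Sara
7 | 4 | Sara
7 | 4 | Sara
NULL | 7 | NULL
NULL | NULL | NULL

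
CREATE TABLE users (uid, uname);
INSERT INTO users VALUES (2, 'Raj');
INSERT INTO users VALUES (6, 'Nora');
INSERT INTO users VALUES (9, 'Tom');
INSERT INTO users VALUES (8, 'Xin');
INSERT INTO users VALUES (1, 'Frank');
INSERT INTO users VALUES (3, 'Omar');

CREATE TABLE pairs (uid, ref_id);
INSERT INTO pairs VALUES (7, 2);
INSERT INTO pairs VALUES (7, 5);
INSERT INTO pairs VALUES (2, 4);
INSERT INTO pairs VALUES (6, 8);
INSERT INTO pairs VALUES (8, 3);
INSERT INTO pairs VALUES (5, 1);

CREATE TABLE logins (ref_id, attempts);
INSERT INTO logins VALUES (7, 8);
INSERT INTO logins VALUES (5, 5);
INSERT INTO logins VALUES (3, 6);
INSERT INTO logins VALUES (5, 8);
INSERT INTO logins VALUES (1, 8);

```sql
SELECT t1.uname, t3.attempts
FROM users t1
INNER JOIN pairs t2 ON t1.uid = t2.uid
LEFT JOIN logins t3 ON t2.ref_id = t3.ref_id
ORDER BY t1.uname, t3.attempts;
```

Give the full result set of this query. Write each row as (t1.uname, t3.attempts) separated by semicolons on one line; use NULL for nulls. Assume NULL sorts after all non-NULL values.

(Nora, NULL); (Raj, NULL); (Xin, 6)

Step 1 — t1 INNER JOIN t2 on uid → 3 row(s).
Then LEFT JOIN `logins t3` on ref_id: each of those 3 rows is kept; rows whose t2.ref_id has no match in t3 get NULL for t3's columns.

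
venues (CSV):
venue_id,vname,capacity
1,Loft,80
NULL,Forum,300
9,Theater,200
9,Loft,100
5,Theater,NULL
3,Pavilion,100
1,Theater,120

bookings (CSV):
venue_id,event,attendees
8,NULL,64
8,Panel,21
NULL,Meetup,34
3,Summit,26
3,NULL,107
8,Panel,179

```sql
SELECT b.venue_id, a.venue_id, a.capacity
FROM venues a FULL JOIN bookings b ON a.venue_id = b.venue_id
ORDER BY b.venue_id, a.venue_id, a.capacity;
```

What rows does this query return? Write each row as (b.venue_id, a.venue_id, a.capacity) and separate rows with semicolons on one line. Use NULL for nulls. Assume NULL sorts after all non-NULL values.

FULL OUTER JOIN keeps every row from both sides; unmatched rows get NULL for the other side's columns.
Matching on a.venue_id = b.venue_id. A NULL in a compared column never satisfies the condition.
Matched pairs: 2; unmatched a rows kept: 6; unmatched b rows kept: 4.

(3, 3, 100); (3, 3, 100); (8, NULL, NULL); (8, NULL, NULL); (8, NULL, NULL); (NULL, 1, 80); (NULL, 1, 120); (NULL, 5, NULL); (NULL, 9, 100); (NULL, 9, 200); (NULL, NULL, 300); (NULL, NULL, NULL)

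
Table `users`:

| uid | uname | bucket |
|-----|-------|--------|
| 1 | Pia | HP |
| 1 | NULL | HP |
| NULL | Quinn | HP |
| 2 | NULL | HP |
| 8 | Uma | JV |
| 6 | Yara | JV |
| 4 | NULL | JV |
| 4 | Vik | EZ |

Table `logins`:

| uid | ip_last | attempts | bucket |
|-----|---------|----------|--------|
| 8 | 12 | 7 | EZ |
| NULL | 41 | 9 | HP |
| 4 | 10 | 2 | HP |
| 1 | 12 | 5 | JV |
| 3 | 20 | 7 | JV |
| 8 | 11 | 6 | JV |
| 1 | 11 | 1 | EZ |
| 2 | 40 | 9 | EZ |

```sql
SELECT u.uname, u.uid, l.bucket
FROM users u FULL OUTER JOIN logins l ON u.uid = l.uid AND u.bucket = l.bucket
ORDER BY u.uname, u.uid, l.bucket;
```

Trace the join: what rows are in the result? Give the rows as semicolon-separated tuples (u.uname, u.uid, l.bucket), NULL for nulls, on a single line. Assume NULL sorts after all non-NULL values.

(Pia, 1, NULL); (Quinn, NULL, NULL); (Uma, 8, JV); (Vik, 4, NULL); (Yara, 6, NULL); (NULL, 1, NULL); (NULL, 2, NULL); (NULL, 4, NULL); (NULL, NULL, EZ); (NULL, NULL, EZ); (NULL, NULL, EZ); (NULL, NULL, HP); (NULL, NULL, HP); (NULL, NULL, JV); (NULL, NULL, JV)

FULL OUTER JOIN keeps every row from both sides; unmatched rows get NULL for the other side's columns.
Matching on u.uid = l.uid AND u.bucket = l.bucket. A NULL in a compared column never satisfies the condition.
- u[0] uid=1, bucket=HP → no match; kept with NULLs on the l side.
- u[1] uid=1, bucket=HP → no match; kept with NULLs on the l side.
- u[2] uid=NULL, bucket=HP → no match; kept with NULLs on the l side.
- u[3] uid=2, bucket=HP → no match; kept with NULLs on the l side.
- u[4] uid=8, bucket=JV → 1 match(es) in l → 1 row(s).
- u[5] uid=6, bucket=JV → no match; kept with NULLs on the l side.
- u[6] uid=4, bucket=JV → no match; kept with NULLs on the l side.
- u[7] uid=4, bucket=EZ → no match; kept with NULLs on the l side.
- 7 l row(s) had no u match → kept, u columns NULL.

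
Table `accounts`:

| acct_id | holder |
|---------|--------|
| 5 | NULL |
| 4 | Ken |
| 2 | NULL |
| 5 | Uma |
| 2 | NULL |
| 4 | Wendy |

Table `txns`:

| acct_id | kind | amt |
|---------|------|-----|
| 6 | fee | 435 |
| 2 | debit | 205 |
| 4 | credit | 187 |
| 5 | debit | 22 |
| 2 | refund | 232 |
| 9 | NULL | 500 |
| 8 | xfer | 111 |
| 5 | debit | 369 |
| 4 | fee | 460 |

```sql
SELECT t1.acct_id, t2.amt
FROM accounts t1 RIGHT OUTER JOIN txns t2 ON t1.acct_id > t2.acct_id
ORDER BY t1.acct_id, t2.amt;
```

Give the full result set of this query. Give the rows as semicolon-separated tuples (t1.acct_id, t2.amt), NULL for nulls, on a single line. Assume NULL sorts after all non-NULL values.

RIGHT JOIN keeps every row from `txns`; unmatched rows get NULL for `accounts`'s columns.
Matching on t1.acct_id > t2.acct_id.
- acct_id=5: 4 matching t2 row(s), so 4 row(s) emitted.
- acct_id=4: 2 matching t2 row(s), so 2 row(s) emitted.
- acct_id=2: no matching t2 row.
- acct_id=5: 4 matching t2 row(s), so 4 row(s) emitted.
- acct_id=2: no matching t2 row.
- acct_id=4: 2 matching t2 row(s), so 2 row(s) emitted.
- plus 5 unmatched t2 row(s), each kept with NULL t1 columns.

(4, 205); (4, 205); (4, 232); (4, 232); (5, 187); (5, 187); (5, 205); (5, 205); (5, 232); (5, 232); (5, 460); (5, 460); (NULL, 22); (NULL, 111); (NULL, 369); (NULL, 435); (NULL, 500)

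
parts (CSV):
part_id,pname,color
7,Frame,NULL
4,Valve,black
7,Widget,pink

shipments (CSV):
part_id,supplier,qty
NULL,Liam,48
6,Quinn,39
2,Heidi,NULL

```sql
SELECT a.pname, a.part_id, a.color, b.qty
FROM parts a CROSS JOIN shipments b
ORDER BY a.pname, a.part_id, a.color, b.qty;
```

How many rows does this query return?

CROSS JOIN pairs every row of `parts` with every row of `shipments`: 3 × 3 = 9 rows.

9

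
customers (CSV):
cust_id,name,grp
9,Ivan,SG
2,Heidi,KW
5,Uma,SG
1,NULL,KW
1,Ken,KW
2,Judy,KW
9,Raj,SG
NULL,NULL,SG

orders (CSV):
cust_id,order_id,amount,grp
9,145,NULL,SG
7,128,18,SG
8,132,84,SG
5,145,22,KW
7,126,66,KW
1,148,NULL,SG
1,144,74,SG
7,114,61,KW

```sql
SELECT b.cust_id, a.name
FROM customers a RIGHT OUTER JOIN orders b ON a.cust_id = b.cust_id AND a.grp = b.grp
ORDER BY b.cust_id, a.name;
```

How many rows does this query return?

9

RIGHT JOIN keeps every row from `orders`; unmatched rows get NULL for `customers`'s columns.
Matching on a.cust_id = b.cust_id AND a.grp = b.grp. A NULL in a compared column never satisfies the condition.
- a (cust_id=9, grp=SG) pairs with 1 row(s) of b.
- a (cust_id=2, grp=KW) has no partner in b.
- a (cust_id=5, grp=SG) has no partner in b.
- a (cust_id=1, grp=KW) has no partner in b.
- a (cust_id=1, grp=KW) has no partner in b.
- a (cust_id=2, grp=KW) has no partner in b.
- a (cust_id=9, grp=SG) pairs with 1 row(s) of b.
- a (cust_id=NULL, grp=SG) has no partner in b.
- 7 b row(s) had no a match → kept, a columns NULL.
Total: 2 matched + 7 padded = 9 rows.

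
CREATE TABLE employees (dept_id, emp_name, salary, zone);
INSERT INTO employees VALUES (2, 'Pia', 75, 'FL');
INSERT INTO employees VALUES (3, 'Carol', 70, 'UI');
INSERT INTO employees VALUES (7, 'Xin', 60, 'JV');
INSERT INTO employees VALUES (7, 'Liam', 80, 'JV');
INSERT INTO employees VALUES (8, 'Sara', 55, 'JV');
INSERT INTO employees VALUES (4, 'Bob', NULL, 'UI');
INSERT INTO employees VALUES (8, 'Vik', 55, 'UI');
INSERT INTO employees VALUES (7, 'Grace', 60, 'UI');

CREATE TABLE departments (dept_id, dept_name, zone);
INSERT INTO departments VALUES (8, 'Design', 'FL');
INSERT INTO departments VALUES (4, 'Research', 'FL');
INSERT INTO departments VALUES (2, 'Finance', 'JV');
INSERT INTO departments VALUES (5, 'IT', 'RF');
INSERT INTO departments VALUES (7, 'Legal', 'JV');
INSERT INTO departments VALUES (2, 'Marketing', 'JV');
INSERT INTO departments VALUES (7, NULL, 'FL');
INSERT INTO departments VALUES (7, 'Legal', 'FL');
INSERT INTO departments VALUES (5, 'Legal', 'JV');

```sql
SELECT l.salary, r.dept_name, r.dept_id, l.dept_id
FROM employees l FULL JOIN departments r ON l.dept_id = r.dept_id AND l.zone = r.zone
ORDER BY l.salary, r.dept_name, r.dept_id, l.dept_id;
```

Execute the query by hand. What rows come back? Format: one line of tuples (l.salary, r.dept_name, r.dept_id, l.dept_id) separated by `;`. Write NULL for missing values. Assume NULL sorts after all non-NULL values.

FULL OUTER JOIN keeps every row from both sides; unmatched rows get NULL for the other side's columns.
Matching on l.dept_id = r.dept_id AND l.zone = r.zone.
- l row (dept_id=2, zone=FL): no match → kept, r columns NULL.
- l row (dept_id=3, zone=UI): no match → kept, r columns NULL.
- l row (dept_id=7, zone=JV): matches 1 r row(s) → 1 output row(s).
- l row (dept_id=7, zone=JV): matches 1 r row(s) → 1 output row(s).
- l row (dept_id=8, zone=JV): no match → kept, r columns NULL.
- l row (dept_id=4, zone=UI): no match → kept, r columns NULL.
- l row (dept_id=8, zone=UI): no match → kept, r columns NULL.
- l row (dept_id=7, zone=UI): no match → kept, r columns NULL.
- 8 r row(s) had no l match → kept, l columns NULL.

(55, NULL, NULL, 8); (55, NULL, NULL, 8); (60, Legal, 7, 7); (60, NULL, NULL, 7); (70, NULL, NULL, 3); (75, NULL, NULL, 2); (80, Legal, 7, 7); (NULL, Design, 8, NULL); (NULL, Finance, 2, NULL); (NULL, IT, 5, NULL); (NULL, Legal, 5, NULL); (NULL, Legal, 7, NULL); (NULL, Marketing, 2, NULL); (NULL, Research, 4, NULL); (NULL, NULL, 7, NULL); (NULL, NULL, NULL, 4)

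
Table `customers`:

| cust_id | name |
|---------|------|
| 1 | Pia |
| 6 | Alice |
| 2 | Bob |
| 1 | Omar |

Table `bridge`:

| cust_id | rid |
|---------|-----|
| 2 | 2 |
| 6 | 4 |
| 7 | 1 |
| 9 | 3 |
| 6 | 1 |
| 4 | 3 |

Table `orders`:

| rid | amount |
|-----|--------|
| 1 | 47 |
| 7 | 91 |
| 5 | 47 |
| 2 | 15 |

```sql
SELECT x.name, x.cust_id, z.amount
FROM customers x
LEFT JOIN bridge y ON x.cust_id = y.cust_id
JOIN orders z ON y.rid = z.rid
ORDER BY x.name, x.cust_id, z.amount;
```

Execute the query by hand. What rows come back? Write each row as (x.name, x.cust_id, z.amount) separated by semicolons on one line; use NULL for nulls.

(Alice, 6, 47); (Bob, 2, 15)

Joins associate left-to-right: customers LEFT JOIN bridge on cust_id gives 5 intermediate row(s).
Then INNER JOIN `orders z` on rid: keep only rows whose y.rid appears in z.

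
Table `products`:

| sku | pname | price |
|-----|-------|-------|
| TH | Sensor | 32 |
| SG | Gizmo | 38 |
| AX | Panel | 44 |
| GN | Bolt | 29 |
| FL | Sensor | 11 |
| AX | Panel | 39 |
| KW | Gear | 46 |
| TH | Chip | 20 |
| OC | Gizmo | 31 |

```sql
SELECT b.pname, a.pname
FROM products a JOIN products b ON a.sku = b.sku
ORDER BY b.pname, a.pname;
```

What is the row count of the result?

13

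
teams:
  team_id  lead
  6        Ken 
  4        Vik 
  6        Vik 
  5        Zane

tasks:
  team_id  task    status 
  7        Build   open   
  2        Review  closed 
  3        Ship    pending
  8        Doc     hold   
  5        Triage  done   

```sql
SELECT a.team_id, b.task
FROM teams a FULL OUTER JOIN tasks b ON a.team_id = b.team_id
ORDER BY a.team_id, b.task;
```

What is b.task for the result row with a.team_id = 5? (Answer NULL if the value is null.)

Triage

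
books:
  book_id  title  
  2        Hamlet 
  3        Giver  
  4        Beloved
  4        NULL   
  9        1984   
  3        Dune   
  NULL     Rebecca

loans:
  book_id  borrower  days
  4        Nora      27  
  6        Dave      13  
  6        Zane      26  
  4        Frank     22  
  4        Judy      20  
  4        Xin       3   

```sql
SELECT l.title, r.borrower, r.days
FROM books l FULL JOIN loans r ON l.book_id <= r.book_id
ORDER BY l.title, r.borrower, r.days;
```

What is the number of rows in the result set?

32

FULL OUTER JOIN keeps every row from both sides; unmatched rows get NULL for the other side's columns.
Matching on l.book_id <= r.book_id. A NULL in a compared column never satisfies the condition.
- l (book_id=2) pairs with 6 row(s) of r.
- l (book_id=3) pairs with 6 row(s) of r.
- l (book_id=4) pairs with 6 row(s) of r.
- l (book_id=4) pairs with 6 row(s) of r.
- l (book_id=9) has no partner → padded with NULL.
- l (book_id=3) pairs with 6 row(s) of r.
- l (book_id=NULL) has no partner → padded with NULL.
Total: 30 matched + 2 padded = 32 rows.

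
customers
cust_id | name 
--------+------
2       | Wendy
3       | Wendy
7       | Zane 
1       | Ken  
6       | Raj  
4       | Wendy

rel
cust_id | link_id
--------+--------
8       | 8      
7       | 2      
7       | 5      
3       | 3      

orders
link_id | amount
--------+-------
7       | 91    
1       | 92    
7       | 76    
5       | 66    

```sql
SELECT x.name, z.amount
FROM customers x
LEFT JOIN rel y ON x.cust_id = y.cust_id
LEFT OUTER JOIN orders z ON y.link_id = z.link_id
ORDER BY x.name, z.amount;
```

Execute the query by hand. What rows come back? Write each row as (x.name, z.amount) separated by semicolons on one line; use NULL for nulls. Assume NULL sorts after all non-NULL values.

Evaluate left to right. First `customers x LEFT JOIN rel y` on cust_id: 7 row(s).
Then LEFT JOIN `orders z` on link_id: each of those 7 rows is kept; rows whose y.link_id has no match in z get NULL for z's columns.

(Ken, NULL); (Raj, NULL); (Wendy, NULL); (Wendy, NULL); (Wendy, NULL); (Zane, 66); (Zane, NULL)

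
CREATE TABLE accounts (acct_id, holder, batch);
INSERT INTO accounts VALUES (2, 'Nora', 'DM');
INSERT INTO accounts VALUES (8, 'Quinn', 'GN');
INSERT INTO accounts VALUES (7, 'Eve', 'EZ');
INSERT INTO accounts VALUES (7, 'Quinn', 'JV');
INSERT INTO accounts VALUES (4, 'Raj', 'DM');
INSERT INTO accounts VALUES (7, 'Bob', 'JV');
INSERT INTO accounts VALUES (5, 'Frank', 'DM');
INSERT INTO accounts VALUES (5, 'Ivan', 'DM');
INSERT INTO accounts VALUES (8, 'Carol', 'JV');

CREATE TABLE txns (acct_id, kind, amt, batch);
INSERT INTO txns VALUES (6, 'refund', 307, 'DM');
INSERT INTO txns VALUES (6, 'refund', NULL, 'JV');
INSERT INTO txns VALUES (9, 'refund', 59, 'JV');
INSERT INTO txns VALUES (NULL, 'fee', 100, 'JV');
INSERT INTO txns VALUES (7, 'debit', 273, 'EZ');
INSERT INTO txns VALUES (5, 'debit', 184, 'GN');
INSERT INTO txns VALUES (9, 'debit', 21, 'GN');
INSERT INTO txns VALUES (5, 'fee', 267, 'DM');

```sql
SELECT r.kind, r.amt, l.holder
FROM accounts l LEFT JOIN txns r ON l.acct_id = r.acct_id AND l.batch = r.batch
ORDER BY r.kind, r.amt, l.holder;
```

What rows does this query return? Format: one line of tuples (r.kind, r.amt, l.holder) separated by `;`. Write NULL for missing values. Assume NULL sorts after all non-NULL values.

(debit, 273, Eve); (fee, 267, Frank); (fee, 267, Ivan); (NULL, NULL, Bob); (NULL, NULL, Carol); (NULL, NULL, Nora); (NULL, NULL, Quinn); (NULL, NULL, Quinn); (NULL, NULL, Raj)

LEFT JOIN keeps every row from `accounts`; unmatched rows get NULL for `txns`'s columns.
Matching on l.acct_id = r.acct_id AND l.batch = r.batch. A NULL in a compared column never satisfies the condition.
- l row (acct_id=2, batch=DM): no match → kept, r columns NULL.
- l row (acct_id=8, batch=GN): no match → kept, r columns NULL.
- l row (acct_id=7, batch=EZ): matches 1 r row(s) → 1 output row(s).
- l row (acct_id=7, batch=JV): no match → kept, r columns NULL.
- l row (acct_id=4, batch=DM): no match → kept, r columns NULL.
- l row (acct_id=7, batch=JV): no match → kept, r columns NULL.
- l row (acct_id=5, batch=DM): matches 1 r row(s) → 1 output row(s).
- l row (acct_id=5, batch=DM): matches 1 r row(s) → 1 output row(s).
- l row (acct_id=8, batch=JV): no match → kept, r columns NULL.
After projecting and ordering:
r.kind | r.amt | l.holder
debit | 273 | Eve
fee | 267 | Frank
fee | 267 | Ivan
NULL | NULL | Bob
NULL | NULL | Carol
NULL | NULL | Nora
NULL | NULL | Quinn
NULL | NULL | Quinn
NULL | NULL | Raj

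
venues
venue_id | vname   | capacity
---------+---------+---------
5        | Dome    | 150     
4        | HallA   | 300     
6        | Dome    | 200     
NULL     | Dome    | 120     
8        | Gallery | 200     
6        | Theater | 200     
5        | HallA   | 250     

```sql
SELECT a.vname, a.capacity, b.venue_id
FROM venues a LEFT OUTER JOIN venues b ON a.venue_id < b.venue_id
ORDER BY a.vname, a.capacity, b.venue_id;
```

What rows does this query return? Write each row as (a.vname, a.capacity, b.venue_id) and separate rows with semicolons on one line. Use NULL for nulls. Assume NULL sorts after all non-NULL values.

(Dome, 120, NULL); (Dome, 150, 6); (Dome, 150, 6); (Dome, 150, 8); (Dome, 200, 8); (Gallery, 200, NULL); (HallA, 250, 6); (HallA, 250, 6); (HallA, 250, 8); (HallA, 300, 5); (HallA, 300, 5); (HallA, 300, 6); (HallA, 300, 6); (HallA, 300, 8); (Theater, 200, 8)

LEFT JOIN keeps every row from `venues a`; unmatched rows get NULL for `venues b`'s columns.
Matching on a.venue_id < b.venue_id. A NULL in a compared column never satisfies the condition.
- venue_id=5: 3 matching b row(s), so 3 row(s) emitted.
- venue_id=4: 5 matching b row(s), so 5 row(s) emitted.
- venue_id=6: 1 matching b row(s), so 1 row(s) emitted.
- venue_id=NULL: no b row matches, row kept with b columns NULL.
- venue_id=8: no b row matches, row kept with b columns NULL.
- venue_id=6: 1 matching b row(s), so 1 row(s) emitted.
- venue_id=5: 3 matching b row(s), so 3 row(s) emitted.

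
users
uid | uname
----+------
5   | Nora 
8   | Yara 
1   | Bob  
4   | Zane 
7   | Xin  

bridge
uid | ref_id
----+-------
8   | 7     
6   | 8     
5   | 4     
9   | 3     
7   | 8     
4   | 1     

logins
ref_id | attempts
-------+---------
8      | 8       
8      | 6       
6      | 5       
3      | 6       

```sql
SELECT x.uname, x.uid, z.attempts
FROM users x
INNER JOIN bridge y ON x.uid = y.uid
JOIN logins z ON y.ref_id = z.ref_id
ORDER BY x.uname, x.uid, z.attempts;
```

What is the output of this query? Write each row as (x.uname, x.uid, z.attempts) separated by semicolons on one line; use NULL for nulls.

Step 1 — x INNER JOIN y on uid → 4 row(s).
Then INNER JOIN `logins z` on ref_id: keep only rows whose y.ref_id appears in z.

(Xin, 7, 6); (Xin, 7, 8)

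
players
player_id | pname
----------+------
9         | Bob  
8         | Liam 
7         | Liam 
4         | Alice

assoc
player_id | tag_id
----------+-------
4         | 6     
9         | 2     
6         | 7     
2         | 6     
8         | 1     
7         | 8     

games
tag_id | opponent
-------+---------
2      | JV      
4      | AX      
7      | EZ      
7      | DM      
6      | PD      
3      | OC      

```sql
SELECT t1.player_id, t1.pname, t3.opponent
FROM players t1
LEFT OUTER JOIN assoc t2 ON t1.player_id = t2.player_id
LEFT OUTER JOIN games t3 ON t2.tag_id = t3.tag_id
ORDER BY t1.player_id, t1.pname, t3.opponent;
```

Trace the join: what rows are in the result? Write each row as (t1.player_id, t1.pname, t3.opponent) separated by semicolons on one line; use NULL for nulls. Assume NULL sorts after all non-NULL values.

(4, Alice, PD); (7, Liam, NULL); (8, Liam, NULL); (9, Bob, JV)

Step 1 — t1 LEFT JOIN t2 on player_id → 4 row(s).
Then LEFT JOIN `games t3` on tag_id: each of those 4 rows is kept; rows whose t2.tag_id has no match in t3 get NULL for t3's columns.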